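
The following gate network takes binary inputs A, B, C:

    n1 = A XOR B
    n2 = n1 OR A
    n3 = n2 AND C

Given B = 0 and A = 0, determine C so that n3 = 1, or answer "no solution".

With B = 0 and A = 0 fixed, none of the 2 settings of C give n3 = 1.
For example, with C=1:
n1 = A XOR B = 0 XOR 0 = 0
n2 = n1 OR A = 0 OR 0 = 0
n3 = n2 AND C = 0 AND 1 = 0
giving n3 = 0 ≠ 1.

no solution exists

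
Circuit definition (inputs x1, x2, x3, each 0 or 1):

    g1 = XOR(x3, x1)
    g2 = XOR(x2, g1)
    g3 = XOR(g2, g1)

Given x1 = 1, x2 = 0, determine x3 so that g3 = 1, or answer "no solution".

With x1 = 1, x2 = 0 fixed, none of the 2 settings of x3 give g3 = 1.
For example, with x3=1:
g1 = XOR(x3, x1) = XOR(1, 1) = 0
g2 = XOR(x2, g1) = XOR(0, 0) = 0
g3 = XOR(g2, g1) = XOR(0, 0) = 0
giving g3 = 0 ≠ 1.

no solution exists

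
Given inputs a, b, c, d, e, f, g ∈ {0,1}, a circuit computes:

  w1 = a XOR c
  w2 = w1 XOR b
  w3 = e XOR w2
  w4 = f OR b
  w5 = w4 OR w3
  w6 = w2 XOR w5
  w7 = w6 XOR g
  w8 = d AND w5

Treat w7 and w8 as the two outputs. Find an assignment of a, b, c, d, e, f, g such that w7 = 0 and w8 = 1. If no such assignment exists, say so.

Check with a=1, b=0, c=0, d=1, e=0, f=1, g=0:
w1 = a XOR c = 1 XOR 0 = 1
w2 = w1 XOR b = 1 XOR 0 = 1
w3 = e XOR w2 = 0 XOR 1 = 1
w4 = f OR b = 1 OR 0 = 1
w5 = w4 OR w3 = 1 OR 1 = 1
w6 = w2 XOR w5 = 1 XOR 1 = 0
w7 = w6 XOR g = 0 XOR 0 = 0
w8 = d AND w5 = 1 AND 1 = 1
So w7 = 0 and w8 = 1.

a=1, b=0, c=0, d=1, e=0, f=1, g=0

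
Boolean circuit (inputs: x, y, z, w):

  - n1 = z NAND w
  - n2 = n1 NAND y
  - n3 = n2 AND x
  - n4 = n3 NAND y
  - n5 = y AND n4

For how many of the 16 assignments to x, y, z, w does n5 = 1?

n5 = y AND n4 must be 1, so both y = 1 and n4 = 1.
n4 = n3 NAND y must be 1, so at least one of n3, y is 0.
Enumerating the 16 input combinations, 7 give n5 = 1 and 9 give n5 = 0.

7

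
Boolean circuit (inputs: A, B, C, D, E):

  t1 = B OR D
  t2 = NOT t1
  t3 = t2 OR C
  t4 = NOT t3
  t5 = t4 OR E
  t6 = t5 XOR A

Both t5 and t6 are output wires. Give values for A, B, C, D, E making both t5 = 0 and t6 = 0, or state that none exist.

Check with A=0 B=0 C=1 D=0 E=0:
t1 = B OR D = 0 OR 0 = 0
t2 = NOT t1 = NOT 0 = 1
t3 = t2 OR C = 1 OR 1 = 1
t4 = NOT t3 = NOT 1 = 0
t5 = t4 OR E = 0 OR 0 = 0
t6 = t5 XOR A = 0 XOR 0 = 0
So t5 = 0 and t6 = 0.

A=0 B=0 C=1 D=0 E=0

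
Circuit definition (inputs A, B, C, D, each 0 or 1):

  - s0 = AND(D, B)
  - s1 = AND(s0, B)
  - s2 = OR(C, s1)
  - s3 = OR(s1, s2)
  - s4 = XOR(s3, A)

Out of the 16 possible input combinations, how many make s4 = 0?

s4 = XOR(s3, A) must be 0, so s3 and A are equal.
Enumerating the 16 input combinations, 8 give s4 = 0 and 8 give s4 = 1.

8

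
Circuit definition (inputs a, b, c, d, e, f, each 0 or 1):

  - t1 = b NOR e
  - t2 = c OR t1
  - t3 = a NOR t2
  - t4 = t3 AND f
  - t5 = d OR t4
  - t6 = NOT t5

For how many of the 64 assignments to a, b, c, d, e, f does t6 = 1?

t6 = NOT t5 must be 1, so t5 = 0.
t5 = d OR t4 must be 0, so both d = 0 and t4 = 0.
t4 = t3 AND f must be 0, so at least one of t3, f is 0.
Enumerating the 64 input combinations, 29 give t6 = 1 and 35 give t6 = 0.

29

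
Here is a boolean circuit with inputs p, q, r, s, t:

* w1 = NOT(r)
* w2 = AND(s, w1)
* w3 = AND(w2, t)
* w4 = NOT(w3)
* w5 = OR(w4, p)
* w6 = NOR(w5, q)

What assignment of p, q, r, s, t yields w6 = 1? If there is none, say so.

p=0, q=0, r=0, s=1, t=1

w6 = NOR(w5, q) must be 1, so both w5 = 0 and q = 0.
w5 = OR(w4, p) must be 0, so both w4 = 0 and p = 0.
w4 = NOT(w3) must be 0, so w3 = 1.
Check with p=0, q=0, r=0, s=1, t=1:
w1 = NOT(r) = NOT 0 = 1
w2 = AND(s, w1) = AND(1, 1) = 1
w3 = AND(w2, t) = AND(1, 1) = 1
w4 = NOT(w3) = NOT 1 = 0
w5 = OR(w4, p) = OR(0, 0) = 0
w6 = NOR(w5, q) = NOR(0, 0) = 1
So w6 = 1 as required.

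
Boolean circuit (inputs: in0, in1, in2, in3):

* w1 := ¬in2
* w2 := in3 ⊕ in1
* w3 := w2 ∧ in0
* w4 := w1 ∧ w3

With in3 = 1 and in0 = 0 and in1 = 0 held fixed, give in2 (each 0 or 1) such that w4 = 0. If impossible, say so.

Check with in3 = 1 and in0 = 0 and in1 = 0 and in2=0:
w1 = ¬in2 = ¬0 = 1
w2 = in3 ⊕ in1 = 1 ⊕ 0 = 1
w3 = w2 ∧ in0 = 1 ∧ 0 = 0
w4 = w1 ∧ w3 = 1 ∧ 0 = 0
So w4 = 0.

in2=0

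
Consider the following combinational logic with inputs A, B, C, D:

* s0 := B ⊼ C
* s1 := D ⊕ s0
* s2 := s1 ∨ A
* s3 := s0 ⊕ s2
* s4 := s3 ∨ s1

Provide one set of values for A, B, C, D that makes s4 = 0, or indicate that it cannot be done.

A=1, B=1, C=0, D=1

s4 = s3 ∨ s1 must be 0, so both s3 = 0 and s1 = 0.
s3 = s0 ⊕ s2 must be 0, so s0 and s2 are equal.
s1 = D ⊕ s0 must be 0, so D and s0 are equal.
Check with A=1, B=1, C=0, D=1:
s0 = B ⊼ C = 1 ⊼ 0 = 1
s1 = D ⊕ s0 = 1 ⊕ 1 = 0
s2 = s1 ∨ A = 0 ∨ 1 = 1
s3 = s0 ⊕ s2 = 1 ⊕ 1 = 0
s4 = s3 ∨ s1 = 0 ∨ 0 = 0
So s4 = 0 as required.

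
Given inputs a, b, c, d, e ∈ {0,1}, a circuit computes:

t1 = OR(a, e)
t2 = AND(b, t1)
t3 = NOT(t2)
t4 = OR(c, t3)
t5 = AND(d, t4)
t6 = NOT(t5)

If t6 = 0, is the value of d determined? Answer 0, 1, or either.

1

t6 = NOT(t5) must be 0, so t5 = 1.
Every assignment with t6 = 0 has d = 1; there are 13 such assignment(s).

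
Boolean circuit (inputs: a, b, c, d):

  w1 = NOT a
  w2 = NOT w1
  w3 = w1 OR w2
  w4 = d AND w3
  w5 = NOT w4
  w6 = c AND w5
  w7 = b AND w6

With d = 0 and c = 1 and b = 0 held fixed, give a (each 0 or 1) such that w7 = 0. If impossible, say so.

a=0

w7 = b AND w6 must be 0, so at least one of b, w6 is 0.
Check with d = 0 and c = 1 and b = 0 and a=0:
w1 = NOT a = NOT 0 = 1
w2 = NOT w1 = NOT 1 = 0
w3 = w1 OR w2 = 1 OR 0 = 1
w4 = d AND w3 = 0 AND 1 = 0
w5 = NOT w4 = NOT 0 = 1
w6 = c AND w5 = 1 AND 1 = 1
w7 = b AND w6 = 0 AND 1 = 0
So w7 = 0.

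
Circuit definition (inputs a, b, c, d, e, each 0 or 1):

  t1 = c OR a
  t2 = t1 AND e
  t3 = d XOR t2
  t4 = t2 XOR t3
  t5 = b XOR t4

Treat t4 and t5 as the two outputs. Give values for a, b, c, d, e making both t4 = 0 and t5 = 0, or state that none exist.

Check with a=0, b=0, c=0, d=0, e=0:
t1 = c OR a = 0 OR 0 = 0
t2 = t1 AND e = 0 AND 0 = 0
t3 = d XOR t2 = 0 XOR 0 = 0
t4 = t2 XOR t3 = 0 XOR 0 = 0
t5 = b XOR t4 = 0 XOR 0 = 0
So t4 = 0 and t5 = 0.

a=0, b=0, c=0, d=0, e=0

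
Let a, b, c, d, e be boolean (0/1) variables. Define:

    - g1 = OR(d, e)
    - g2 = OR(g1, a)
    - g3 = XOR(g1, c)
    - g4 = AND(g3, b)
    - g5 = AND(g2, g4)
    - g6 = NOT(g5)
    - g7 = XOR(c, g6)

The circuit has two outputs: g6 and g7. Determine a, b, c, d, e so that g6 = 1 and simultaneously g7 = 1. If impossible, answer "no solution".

a=1, b=0, c=0, d=1, e=0

Check with a=1, b=0, c=0, d=1, e=0:
g1 = OR(d, e) = OR(1, 0) = 1
g2 = OR(g1, a) = OR(1, 1) = 1
g3 = XOR(g1, c) = XOR(1, 0) = 1
g4 = AND(g3, b) = AND(1, 0) = 0
g5 = AND(g2, g4) = AND(1, 0) = 0
g6 = NOT(g5) = NOT 0 = 1
g7 = XOR(c, g6) = XOR(0, 1) = 1
So g6 = 1 and g7 = 1.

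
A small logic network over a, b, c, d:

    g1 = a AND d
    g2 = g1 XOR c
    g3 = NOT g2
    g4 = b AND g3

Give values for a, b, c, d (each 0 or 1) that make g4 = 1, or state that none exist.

a=1, b=1, c=0, d=0

g4 = b AND g3 must be 1, so both b = 1 and g3 = 1.
Check with a=1, b=1, c=0, d=0:
g1 = a AND d = 1 AND 0 = 0
g2 = g1 XOR c = 0 XOR 0 = 0
g3 = NOT g2 = NOT 0 = 1
g4 = b AND g3 = 1 AND 1 = 1
So g4 = 1 as required.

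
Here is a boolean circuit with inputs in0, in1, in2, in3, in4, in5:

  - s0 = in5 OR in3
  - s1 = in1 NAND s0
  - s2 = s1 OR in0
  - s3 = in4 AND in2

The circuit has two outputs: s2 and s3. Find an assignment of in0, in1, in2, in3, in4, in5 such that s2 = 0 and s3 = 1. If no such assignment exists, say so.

in0=0 in1=1 in2=1 in3=1 in4=1 in5=1

Check with in0=0 in1=1 in2=1 in3=1 in4=1 in5=1:
s0 = in5 OR in3 = 1 OR 1 = 1
s1 = in1 NAND s0 = 1 NAND 1 = 0
s2 = s1 OR in0 = 0 OR 0 = 0
s3 = in4 AND in2 = 1 AND 1 = 1
So s2 = 0 and s3 = 1.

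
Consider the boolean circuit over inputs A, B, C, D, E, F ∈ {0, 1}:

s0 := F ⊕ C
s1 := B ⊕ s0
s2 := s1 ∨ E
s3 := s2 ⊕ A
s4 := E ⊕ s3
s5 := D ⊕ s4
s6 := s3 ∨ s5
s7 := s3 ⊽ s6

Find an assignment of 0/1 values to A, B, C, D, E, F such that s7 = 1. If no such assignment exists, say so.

A=1, B=0, C=0, D=0, E=0, F=1

Check with A=1, B=0, C=0, D=0, E=0, F=1:
s0 = F ⊕ C = 1 ⊕ 0 = 1
s1 = B ⊕ s0 = 0 ⊕ 1 = 1
s2 = s1 ∨ E = 1 ∨ 0 = 1
s3 = s2 ⊕ A = 1 ⊕ 1 = 0
s4 = E ⊕ s3 = 0 ⊕ 0 = 0
s5 = D ⊕ s4 = 0 ⊕ 0 = 0
s6 = s3 ∨ s5 = 0 ∨ 0 = 0
s7 = s3 ⊽ s6 = 0 ⊽ 0 = 1
So s7 = 1 as required.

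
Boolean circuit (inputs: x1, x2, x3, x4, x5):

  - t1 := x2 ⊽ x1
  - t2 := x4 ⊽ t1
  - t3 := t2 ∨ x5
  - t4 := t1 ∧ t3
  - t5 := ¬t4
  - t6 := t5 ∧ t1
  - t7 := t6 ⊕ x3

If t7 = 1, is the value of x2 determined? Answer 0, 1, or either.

either

Both values of x2 occur among assignments with t7 = 1:
  x2=0: x1=0, x2=0, x3=0, x4=0, x5=0
  x2=1: x1=0, x2=1, x3=1, x4=0, x5=0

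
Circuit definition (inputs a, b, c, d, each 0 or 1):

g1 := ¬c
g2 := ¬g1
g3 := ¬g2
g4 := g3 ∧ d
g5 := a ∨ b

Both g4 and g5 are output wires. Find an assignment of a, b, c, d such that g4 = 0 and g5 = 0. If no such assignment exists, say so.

a=0 b=0 c=0 d=0

Check with a=0 b=0 c=0 d=0:
g1 = ¬c = ¬0 = 1
g2 = ¬g1 = ¬1 = 0
g3 = ¬g2 = ¬0 = 1
g4 = g3 ∧ d = 1 ∧ 0 = 0
g5 = a ∨ b = 0 ∨ 0 = 0
So g4 = 0 and g5 = 0.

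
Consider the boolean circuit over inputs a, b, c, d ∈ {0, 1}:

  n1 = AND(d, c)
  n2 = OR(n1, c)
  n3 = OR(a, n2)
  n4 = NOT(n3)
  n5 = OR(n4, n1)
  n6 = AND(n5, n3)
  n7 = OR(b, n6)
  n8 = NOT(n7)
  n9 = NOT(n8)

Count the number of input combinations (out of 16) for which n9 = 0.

n9 = NOT(n8) must be 0, so n8 = 1.
n8 = NOT(n7) must be 1, so n7 = 0.
Enumerating the 16 input combinations, 6 give n9 = 0 and 10 give n9 = 1.

6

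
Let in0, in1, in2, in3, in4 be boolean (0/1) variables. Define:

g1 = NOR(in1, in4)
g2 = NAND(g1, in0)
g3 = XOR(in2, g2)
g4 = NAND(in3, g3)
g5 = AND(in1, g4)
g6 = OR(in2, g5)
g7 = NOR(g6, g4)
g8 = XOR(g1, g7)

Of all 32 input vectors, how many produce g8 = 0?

g8 = XOR(g1, g7) must be 0, so g1 and g7 are equal.
Enumerating the 32 input combinations, 19 give g8 = 0 and 13 give g8 = 1.

19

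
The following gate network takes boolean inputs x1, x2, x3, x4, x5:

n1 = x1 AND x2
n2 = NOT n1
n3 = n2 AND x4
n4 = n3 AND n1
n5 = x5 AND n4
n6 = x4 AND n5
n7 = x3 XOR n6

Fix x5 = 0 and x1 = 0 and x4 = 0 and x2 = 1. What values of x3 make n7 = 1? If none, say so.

x3=1

Check with x5 = 0 and x1 = 0 and x4 = 0 and x2 = 1 and x3=1:
n1 = x1 AND x2 = 0 AND 1 = 0
n2 = NOT n1 = NOT 0 = 1
n3 = n2 AND x4 = 1 AND 0 = 0
n4 = n3 AND n1 = 0 AND 0 = 0
n5 = x5 AND n4 = 0 AND 0 = 0
n6 = x4 AND n5 = 0 AND 0 = 0
n7 = x3 XOR n6 = 1 XOR 0 = 1
So n7 = 1.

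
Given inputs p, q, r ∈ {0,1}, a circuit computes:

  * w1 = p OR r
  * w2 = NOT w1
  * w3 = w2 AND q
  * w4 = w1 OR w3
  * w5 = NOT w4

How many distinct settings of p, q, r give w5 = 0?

w5 = NOT w4 must be 0, so w4 = 1.
w4 = w1 OR w3 must be 1, so at least one of w1, w3 is 1.
Enumerating the 8 input combinations, 7 give w5 = 0 and 1 give w5 = 1.

7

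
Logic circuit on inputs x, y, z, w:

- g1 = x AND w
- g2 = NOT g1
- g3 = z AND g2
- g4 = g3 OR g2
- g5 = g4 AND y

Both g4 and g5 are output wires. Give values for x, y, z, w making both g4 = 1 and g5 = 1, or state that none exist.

Check with x=1, y=1, z=1, w=0:
g1 = x AND w = 1 AND 0 = 0
g2 = NOT g1 = NOT 0 = 1
g3 = z AND g2 = 1 AND 1 = 1
g4 = g3 OR g2 = 1 OR 1 = 1
g5 = g4 AND y = 1 AND 1 = 1
So g4 = 1 and g5 = 1.

x=1, y=1, z=1, w=0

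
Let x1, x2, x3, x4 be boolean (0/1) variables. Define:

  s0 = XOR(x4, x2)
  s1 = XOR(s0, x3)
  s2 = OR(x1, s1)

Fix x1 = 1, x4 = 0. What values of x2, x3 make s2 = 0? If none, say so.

With x1 = 1, x4 = 0 fixed, none of the 4 settings of x2, x3 give s2 = 0.
For example, with x2=1, x3=1:
s0 = XOR(x4, x2) = XOR(0, 1) = 1
s1 = XOR(s0, x3) = XOR(1, 1) = 0
s2 = OR(x1, s1) = OR(1, 0) = 1
giving s2 = 1 ≠ 0.

no solution exists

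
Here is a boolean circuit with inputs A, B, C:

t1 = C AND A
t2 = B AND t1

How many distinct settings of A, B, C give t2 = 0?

t2 = B AND t1 must be 0, so at least one of B, t1 is 0.
Enumerating the 8 input combinations, 7 give t2 = 0 and 1 give t2 = 1.

7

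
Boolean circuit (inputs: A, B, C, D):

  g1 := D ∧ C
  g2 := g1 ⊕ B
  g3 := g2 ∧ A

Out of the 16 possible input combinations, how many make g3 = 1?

4

g3 = g2 ∧ A must be 1, so both g2 = 1 and A = 1.
g2 = g1 ⊕ B must be 1, so g1 and B differ.
Enumerating the 16 input combinations, 4 give g3 = 1 and 12 give g3 = 0.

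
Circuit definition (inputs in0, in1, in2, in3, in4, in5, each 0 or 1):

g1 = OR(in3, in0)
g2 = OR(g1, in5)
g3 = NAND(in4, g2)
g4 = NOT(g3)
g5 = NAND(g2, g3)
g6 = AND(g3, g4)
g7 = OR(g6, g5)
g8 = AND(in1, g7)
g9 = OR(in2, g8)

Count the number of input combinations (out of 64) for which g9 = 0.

g9 = OR(in2, g8) must be 0, so both in2 = 0 and g8 = 0.
Enumerating the 64 input combinations, 23 give g9 = 0 and 41 give g9 = 1.

23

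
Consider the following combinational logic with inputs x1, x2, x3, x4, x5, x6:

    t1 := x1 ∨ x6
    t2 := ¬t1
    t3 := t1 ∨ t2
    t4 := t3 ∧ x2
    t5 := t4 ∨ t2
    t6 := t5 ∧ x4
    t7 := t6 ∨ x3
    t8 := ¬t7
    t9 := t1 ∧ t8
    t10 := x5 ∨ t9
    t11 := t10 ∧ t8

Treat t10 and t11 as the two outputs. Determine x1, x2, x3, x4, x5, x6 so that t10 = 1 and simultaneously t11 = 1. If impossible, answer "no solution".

Check with x1=1, x2=0, x3=0, x4=0, x5=0, x6=0:
t1 = x1 ∨ x6 = 1 ∨ 0 = 1
t2 = ¬t1 = ¬1 = 0
t3 = t1 ∨ t2 = 1 ∨ 0 = 1
t4 = t3 ∧ x2 = 1 ∧ 0 = 0
t5 = t4 ∨ t2 = 0 ∨ 0 = 0
t6 = t5 ∧ x4 = 0 ∧ 0 = 0
t7 = t6 ∨ x3 = 0 ∨ 0 = 0
t8 = ¬t7 = ¬0 = 1
t9 = t1 ∧ t8 = 1 ∧ 1 = 1
t10 = x5 ∨ t9 = 0 ∨ 1 = 1
t11 = t10 ∧ t8 = 1 ∧ 1 = 1
So t10 = 1 and t11 = 1.

x1=1, x2=0, x3=0, x4=0, x5=0, x6=0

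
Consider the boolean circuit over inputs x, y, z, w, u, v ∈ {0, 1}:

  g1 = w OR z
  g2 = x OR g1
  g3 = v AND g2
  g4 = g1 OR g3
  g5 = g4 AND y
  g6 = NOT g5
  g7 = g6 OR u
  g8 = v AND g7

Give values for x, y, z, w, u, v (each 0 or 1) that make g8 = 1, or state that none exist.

x=0 y=1 z=0 w=0 u=0 v=1

g8 = v AND g7 must be 1, so both v = 1 and g7 = 1.
g7 = g6 OR u must be 1, so at least one of g6, u is 1.
Check with x=0 y=1 z=0 w=0 u=0 v=1:
g1 = w OR z = 0 OR 0 = 0
g2 = x OR g1 = 0 OR 0 = 0
g3 = v AND g2 = 1 AND 0 = 0
g4 = g1 OR g3 = 0 OR 0 = 0
g5 = g4 AND y = 0 AND 1 = 0
g6 = NOT g5 = NOT 0 = 1
g7 = g6 OR u = 1 OR 0 = 1
g8 = v AND g7 = 1 AND 1 = 1
So g8 = 1 as required.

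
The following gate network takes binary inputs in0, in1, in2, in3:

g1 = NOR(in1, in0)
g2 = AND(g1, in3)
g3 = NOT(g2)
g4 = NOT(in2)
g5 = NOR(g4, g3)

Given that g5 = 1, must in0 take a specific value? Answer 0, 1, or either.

0

g5 = NOR(g4, g3) must be 1, so both g4 = 0 and g3 = 0.
Every assignment with g5 = 1 has in0 = 0; there are 1 such assignment(s).
  in0=0, in1=0, in2=1, in3=1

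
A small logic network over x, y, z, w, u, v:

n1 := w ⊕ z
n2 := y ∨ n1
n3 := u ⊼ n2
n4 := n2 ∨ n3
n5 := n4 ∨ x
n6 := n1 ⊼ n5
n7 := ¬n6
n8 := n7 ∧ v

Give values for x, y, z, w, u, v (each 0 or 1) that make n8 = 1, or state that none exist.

x=0, y=0, z=0, w=1, u=0, v=1

n8 = n7 ∧ v must be 1, so both n7 = 1 and v = 1.
n7 = ¬n6 must be 1, so n6 = 0.
n6 = n1 ⊼ n5 must be 0, so both n1 = 1 and n5 = 1.
Check with x=0, y=0, z=0, w=1, u=0, v=1:
n1 = w ⊕ z = 1 ⊕ 0 = 1
n2 = y ∨ n1 = 0 ∨ 1 = 1
n3 = u ⊼ n2 = 0 ⊼ 1 = 1
n4 = n2 ∨ n3 = 1 ∨ 1 = 1
n5 = n4 ∨ x = 1 ∨ 0 = 1
n6 = n1 ⊼ n5 = 1 ⊼ 1 = 0
n7 = ¬n6 = ¬0 = 1
n8 = n7 ∧ v = 1 ∧ 1 = 1
So n8 = 1 as required.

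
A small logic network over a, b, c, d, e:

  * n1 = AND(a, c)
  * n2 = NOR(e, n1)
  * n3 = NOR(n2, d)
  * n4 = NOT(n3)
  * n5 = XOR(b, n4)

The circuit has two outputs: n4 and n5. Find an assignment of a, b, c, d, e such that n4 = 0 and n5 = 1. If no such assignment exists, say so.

Check with a=1, b=1, c=1, d=0, e=1:
n1 = AND(a, c) = AND(1, 1) = 1
n2 = NOR(e, n1) = NOR(1, 1) = 0
n3 = NOR(n2, d) = NOR(0, 0) = 1
n4 = NOT(n3) = NOT 1 = 0
n5 = XOR(b, n4) = XOR(1, 0) = 1
So n4 = 0 and n5 = 1.

a=1, b=1, c=1, d=0, e=1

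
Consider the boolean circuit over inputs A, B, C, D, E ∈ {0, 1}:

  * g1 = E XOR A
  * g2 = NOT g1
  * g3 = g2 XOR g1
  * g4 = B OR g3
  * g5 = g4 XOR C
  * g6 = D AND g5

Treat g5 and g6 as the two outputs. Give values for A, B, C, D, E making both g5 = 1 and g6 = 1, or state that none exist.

A=1 B=1 C=0 D=1 E=0

Check with A=1 B=1 C=0 D=1 E=0:
g1 = E XOR A = 0 XOR 1 = 1
g2 = NOT g1 = NOT 1 = 0
g3 = g2 XOR g1 = 0 XOR 1 = 1
g4 = B OR g3 = 1 OR 1 = 1
g5 = g4 XOR C = 1 XOR 0 = 1
g6 = D AND g5 = 1 AND 1 = 1
So g5 = 1 and g6 = 1.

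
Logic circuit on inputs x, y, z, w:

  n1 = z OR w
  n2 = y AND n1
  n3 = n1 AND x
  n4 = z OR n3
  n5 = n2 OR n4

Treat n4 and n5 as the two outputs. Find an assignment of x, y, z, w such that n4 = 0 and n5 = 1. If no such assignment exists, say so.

x=0, y=1, z=0, w=1

Check with x=0, y=1, z=0, w=1:
n1 = z OR w = 0 OR 1 = 1
n2 = y AND n1 = 1 AND 1 = 1
n3 = n1 AND x = 1 AND 0 = 0
n4 = z OR n3 = 0 OR 0 = 0
n5 = n2 OR n4 = 1 OR 0 = 1
So n4 = 0 and n5 = 1.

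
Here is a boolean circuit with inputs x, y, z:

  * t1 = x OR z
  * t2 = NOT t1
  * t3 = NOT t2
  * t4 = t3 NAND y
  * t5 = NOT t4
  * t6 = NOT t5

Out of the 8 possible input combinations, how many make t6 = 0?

t6 = NOT t5 must be 0, so t5 = 1.
t5 = NOT t4 must be 1, so t4 = 0.
t4 = t3 NAND y must be 0, so both t3 = 1 and y = 1.
Satisfying assignments:
  x=0, y=1, z=1
  x=1, y=1, z=0
  x=1, y=1, z=1

3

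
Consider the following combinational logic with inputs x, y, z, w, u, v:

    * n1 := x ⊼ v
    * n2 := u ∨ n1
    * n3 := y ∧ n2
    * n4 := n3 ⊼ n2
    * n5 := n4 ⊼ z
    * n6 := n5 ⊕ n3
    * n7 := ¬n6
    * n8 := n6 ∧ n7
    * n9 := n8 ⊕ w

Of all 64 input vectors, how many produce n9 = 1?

n9 = n8 ⊕ w must be 1, so n8 and w differ.
Enumerating the 64 input combinations, 32 give n9 = 1 and 32 give n9 = 0.

32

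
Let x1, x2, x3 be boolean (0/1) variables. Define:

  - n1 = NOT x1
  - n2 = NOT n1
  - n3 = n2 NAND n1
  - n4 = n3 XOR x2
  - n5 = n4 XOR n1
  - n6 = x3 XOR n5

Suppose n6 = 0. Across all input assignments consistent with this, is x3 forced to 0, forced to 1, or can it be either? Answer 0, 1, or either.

either

Both values of x3 occur among assignments with n6 = 0:
  x3=0: x1=0, x2=0, x3=0
  x3=1: x1=0, x2=1, x3=1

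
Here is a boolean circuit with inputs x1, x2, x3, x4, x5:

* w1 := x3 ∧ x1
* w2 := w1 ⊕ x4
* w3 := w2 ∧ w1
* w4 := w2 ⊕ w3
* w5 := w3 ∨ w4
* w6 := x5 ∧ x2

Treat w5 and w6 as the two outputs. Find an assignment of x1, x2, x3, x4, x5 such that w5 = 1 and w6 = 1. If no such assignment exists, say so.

x1=0 x2=1 x3=0 x4=1 x5=1

Check with x1=0 x2=1 x3=0 x4=1 x5=1:
w1 = x3 ∧ x1 = 0 ∧ 0 = 0
w2 = w1 ⊕ x4 = 0 ⊕ 1 = 1
w3 = w2 ∧ w1 = 1 ∧ 0 = 0
w4 = w2 ⊕ w3 = 1 ⊕ 0 = 1
w5 = w3 ∨ w4 = 0 ∨ 1 = 1
w6 = x5 ∧ x2 = 1 ∧ 1 = 1
So w5 = 1 and w6 = 1.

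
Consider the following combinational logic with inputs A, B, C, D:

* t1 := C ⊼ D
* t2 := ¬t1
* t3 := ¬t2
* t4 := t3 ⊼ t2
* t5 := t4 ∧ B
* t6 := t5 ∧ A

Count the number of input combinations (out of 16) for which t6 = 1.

t6 = t5 ∧ A must be 1, so both t5 = 1 and A = 1.
t5 = t4 ∧ B must be 1, so both t4 = 1 and B = 1.
t4 = t3 ⊼ t2 must be 1, so at least one of t3, t2 is 0.
Satisfying assignments:
  A=1, B=1, C=0, D=0
  A=1, B=1, C=0, D=1
  A=1, B=1, C=1, D=0
  A=1, B=1, C=1, D=1

4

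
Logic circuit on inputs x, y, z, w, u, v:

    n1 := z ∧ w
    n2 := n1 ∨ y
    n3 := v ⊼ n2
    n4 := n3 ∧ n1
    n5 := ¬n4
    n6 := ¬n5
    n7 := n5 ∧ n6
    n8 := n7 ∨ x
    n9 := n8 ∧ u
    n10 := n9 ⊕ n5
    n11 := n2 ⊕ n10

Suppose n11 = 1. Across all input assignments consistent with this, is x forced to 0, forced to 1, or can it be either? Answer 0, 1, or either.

either

Both values of x occur among assignments with n11 = 1:
  x=0: x=0, y=0, z=0, w=0, u=0, v=0
  x=1: x=1, y=0, z=0, w=0, u=0, v=0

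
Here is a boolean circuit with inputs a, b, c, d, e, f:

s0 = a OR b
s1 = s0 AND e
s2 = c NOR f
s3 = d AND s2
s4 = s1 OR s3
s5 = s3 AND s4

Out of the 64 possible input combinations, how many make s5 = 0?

s5 = s3 AND s4 must be 0, so at least one of s3, s4 is 0.
Enumerating the 64 input combinations, 56 give s5 = 0 and 8 give s5 = 1.

56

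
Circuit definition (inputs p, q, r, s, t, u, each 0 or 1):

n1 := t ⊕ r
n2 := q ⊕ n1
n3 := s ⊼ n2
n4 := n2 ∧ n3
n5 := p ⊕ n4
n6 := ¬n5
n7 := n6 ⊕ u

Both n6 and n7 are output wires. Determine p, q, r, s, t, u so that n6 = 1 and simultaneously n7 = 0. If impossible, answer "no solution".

Check with p=0, q=0, r=0, s=1, t=0, u=1:
n1 = t ⊕ r = 0 ⊕ 0 = 0
n2 = q ⊕ n1 = 0 ⊕ 0 = 0
n3 = s ⊼ n2 = 1 ⊼ 0 = 1
n4 = n2 ∧ n3 = 0 ∧ 1 = 0
n5 = p ⊕ n4 = 0 ⊕ 0 = 0
n6 = ¬n5 = ¬0 = 1
n7 = n6 ⊕ u = 1 ⊕ 1 = 0
So n6 = 1 and n7 = 0.

p=0, q=0, r=0, s=1, t=0, u=1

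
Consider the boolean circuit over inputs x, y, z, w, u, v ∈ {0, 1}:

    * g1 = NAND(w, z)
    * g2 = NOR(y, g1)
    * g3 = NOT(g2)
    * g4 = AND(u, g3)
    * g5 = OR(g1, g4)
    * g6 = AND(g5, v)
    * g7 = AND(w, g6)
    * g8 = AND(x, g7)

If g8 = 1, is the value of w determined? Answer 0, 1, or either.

g8 = AND(x, g7) must be 1, so both x = 1 and g7 = 1.
g7 = AND(w, g6) must be 1, so both w = 1 and g6 = 1.
Every assignment with g8 = 1 has w = 1; there are 5 such assignment(s).

1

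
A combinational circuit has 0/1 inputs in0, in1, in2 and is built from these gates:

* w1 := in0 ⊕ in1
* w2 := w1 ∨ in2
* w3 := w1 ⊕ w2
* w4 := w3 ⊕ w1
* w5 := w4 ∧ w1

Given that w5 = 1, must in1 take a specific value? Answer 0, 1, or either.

either

Both values of in1 occur among assignments with w5 = 1:
  in1=0: in0=1, in1=0, in2=0
  in1=1: in0=0, in1=1, in2=0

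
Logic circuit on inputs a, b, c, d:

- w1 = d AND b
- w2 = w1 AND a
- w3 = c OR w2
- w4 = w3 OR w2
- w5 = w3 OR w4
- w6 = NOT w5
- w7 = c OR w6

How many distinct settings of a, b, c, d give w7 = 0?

w7 = c OR w6 must be 0, so both c = 0 and w6 = 0.
w6 = NOT w5 must be 0, so w5 = 1.
Satisfying assignments:
  a=1, b=1, c=0, d=1

1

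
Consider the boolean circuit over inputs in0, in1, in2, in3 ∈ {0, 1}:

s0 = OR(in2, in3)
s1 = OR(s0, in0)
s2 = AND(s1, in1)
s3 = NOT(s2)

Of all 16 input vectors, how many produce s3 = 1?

s3 = NOT(s2) must be 1, so s2 = 0.
s2 = AND(s1, in1) must be 0, so at least one of s1, in1 is 0.
Enumerating the 16 input combinations, 9 give s3 = 1 and 7 give s3 = 0.

9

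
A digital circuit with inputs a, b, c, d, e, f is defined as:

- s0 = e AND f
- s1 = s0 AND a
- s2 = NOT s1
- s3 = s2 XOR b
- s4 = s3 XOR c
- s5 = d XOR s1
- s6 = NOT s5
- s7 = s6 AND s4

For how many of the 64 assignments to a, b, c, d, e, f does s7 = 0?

s7 = s6 AND s4 must be 0, so at least one of s6, s4 is 0.
Enumerating the 64 input combinations, 48 give s7 = 0 and 16 give s7 = 1.

48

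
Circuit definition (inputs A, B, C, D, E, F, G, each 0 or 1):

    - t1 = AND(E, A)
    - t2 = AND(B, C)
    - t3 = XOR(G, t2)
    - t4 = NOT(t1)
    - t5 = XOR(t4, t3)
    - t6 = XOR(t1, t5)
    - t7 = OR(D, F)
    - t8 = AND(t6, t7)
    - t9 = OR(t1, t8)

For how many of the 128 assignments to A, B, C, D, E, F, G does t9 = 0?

t9 = OR(t1, t8) must be 0, so both t1 = 0 and t8 = 0.
t1 = AND(E, A) must be 0, so at least one of E, A is 0.
Enumerating the 128 input combinations, 60 give t9 = 0 and 68 give t9 = 1.

60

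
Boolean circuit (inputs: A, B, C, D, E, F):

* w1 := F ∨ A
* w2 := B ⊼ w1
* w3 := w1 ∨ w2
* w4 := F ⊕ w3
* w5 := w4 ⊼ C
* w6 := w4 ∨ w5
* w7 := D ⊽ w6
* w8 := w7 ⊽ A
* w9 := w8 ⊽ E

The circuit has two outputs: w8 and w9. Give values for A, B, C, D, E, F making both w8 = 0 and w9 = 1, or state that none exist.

Check with A=1, B=0, C=1, D=0, E=0, F=0:
w1 = F ∨ A = 0 ∨ 1 = 1
w2 = B ⊼ w1 = 0 ⊼ 1 = 1
w3 = w1 ∨ w2 = 1 ∨ 1 = 1
w4 = F ⊕ w3 = 0 ⊕ 1 = 1
w5 = w4 ⊼ C = 1 ⊼ 1 = 0
w6 = w4 ∨ w5 = 1 ∨ 0 = 1
w7 = D ⊽ w6 = 0 ⊽ 1 = 0
w8 = w7 ⊽ A = 0 ⊽ 1 = 0
w9 = w8 ⊽ E = 0 ⊽ 0 = 1
So w8 = 0 and w9 = 1.

A=1, B=0, C=1, D=0, E=0, F=0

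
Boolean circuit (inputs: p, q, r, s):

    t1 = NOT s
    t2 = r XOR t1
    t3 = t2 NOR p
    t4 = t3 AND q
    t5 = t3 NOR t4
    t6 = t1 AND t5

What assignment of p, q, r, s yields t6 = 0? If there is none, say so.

p=0, q=1, r=1, s=0

Check with p=0, q=1, r=1, s=0:
t1 = NOT s = NOT 0 = 1
t2 = r XOR t1 = 1 XOR 1 = 0
t3 = t2 NOR p = 0 NOR 0 = 1
t4 = t3 AND q = 1 AND 1 = 1
t5 = t3 NOR t4 = 1 NOR 1 = 0
t6 = t1 AND t5 = 1 AND 0 = 0
So t6 = 0 as required.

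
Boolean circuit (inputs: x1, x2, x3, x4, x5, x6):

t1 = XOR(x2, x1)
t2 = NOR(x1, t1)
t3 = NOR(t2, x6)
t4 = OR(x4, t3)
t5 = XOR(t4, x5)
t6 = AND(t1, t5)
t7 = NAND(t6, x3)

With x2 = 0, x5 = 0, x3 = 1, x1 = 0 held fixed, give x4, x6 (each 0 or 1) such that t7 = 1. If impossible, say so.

Check with x2 = 0, x5 = 0, x3 = 1, x1 = 0 and x4=0, x6=1:
t1 = XOR(x2, x1) = XOR(0, 0) = 0
t2 = NOR(x1, t1) = NOR(0, 0) = 1
t3 = NOR(t2, x6) = NOR(1, 1) = 0
t4 = OR(x4, t3) = OR(0, 0) = 0
t5 = XOR(t4, x5) = XOR(0, 0) = 0
t6 = AND(t1, t5) = AND(0, 0) = 0
t7 = NAND(t6, x3) = NAND(0, 1) = 1
So t7 = 1.

x4=0, x6=1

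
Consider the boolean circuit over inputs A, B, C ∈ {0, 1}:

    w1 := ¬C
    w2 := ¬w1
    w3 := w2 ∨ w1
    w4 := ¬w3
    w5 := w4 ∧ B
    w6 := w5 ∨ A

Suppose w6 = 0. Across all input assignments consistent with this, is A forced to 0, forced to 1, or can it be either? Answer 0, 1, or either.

w6 = w5 ∨ A must be 0, so both w5 = 0 and A = 0.
w5 = w4 ∧ B must be 0, so at least one of w4, B is 0.
Every assignment with w6 = 0 has A = 0; there are 4 such assignment(s).
  A=0, B=0, C=0
  A=0, B=0, C=1
  A=0, B=1, C=0
  A=0, B=1, C=1

0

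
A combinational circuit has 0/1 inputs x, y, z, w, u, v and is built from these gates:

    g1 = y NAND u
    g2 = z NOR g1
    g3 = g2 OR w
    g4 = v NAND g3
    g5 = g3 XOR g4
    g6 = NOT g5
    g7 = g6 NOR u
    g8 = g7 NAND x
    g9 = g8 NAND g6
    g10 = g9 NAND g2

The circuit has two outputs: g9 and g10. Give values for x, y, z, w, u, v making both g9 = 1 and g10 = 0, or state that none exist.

Check with x=1, y=1, z=0, w=0, u=1, v=1:
g1 = y NAND u = 1 NAND 1 = 0
g2 = z NOR g1 = 0 NOR 0 = 1
g3 = g2 OR w = 1 OR 0 = 1
g4 = v NAND g3 = 1 NAND 1 = 0
g5 = g3 XOR g4 = 1 XOR 0 = 1
g6 = NOT g5 = NOT 1 = 0
g7 = g6 NOR u = 0 NOR 1 = 0
g8 = g7 NAND x = 0 NAND 1 = 1
g9 = g8 NAND g6 = 1 NAND 0 = 1
g10 = g9 NAND g2 = 1 NAND 1 = 0
So g9 = 1 and g10 = 0.

x=1, y=1, z=0, w=0, u=1, v=1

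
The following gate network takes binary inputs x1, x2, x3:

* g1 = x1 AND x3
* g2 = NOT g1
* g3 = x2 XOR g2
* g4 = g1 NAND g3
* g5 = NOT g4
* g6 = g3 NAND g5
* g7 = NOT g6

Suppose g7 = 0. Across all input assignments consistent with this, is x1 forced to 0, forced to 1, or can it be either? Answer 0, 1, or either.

either

Both values of x1 occur among assignments with g7 = 0:
  x1=0: x1=0, x2=0, x3=0
  x1=1: x1=1, x2=0, x3=0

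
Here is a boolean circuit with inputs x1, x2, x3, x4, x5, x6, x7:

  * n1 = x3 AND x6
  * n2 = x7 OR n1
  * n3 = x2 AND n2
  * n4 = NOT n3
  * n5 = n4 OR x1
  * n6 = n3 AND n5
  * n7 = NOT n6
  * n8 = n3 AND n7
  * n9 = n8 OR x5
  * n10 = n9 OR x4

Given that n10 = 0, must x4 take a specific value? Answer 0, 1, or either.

n10 = n9 OR x4 must be 0, so both n9 = 0 and x4 = 0.
n9 = n8 OR x5 must be 0, so both n8 = 0 and x5 = 0.
n8 = n3 AND n7 must be 0, so at least one of n3, n7 is 0.
Every assignment with n10 = 0 has x4 = 0; there are 27 such assignment(s).

0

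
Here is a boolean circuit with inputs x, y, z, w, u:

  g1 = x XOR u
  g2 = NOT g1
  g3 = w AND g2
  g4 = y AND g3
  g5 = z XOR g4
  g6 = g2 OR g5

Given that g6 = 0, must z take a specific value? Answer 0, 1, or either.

g6 = g2 OR g5 must be 0, so both g2 = 0 and g5 = 0.
g2 = NOT g1 must be 0, so g1 = 1.
Every assignment with g6 = 0 has z = 0; there are 8 such assignment(s).

0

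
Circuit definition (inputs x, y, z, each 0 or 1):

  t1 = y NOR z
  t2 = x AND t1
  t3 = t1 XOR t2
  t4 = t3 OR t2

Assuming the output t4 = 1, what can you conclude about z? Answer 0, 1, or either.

t4 = t3 OR t2 must be 1, so at least one of t3, t2 is 1.
Every assignment with t4 = 1 has z = 0; there are 2 such assignment(s).
  x=0, y=0, z=0
  x=1, y=0, z=0

0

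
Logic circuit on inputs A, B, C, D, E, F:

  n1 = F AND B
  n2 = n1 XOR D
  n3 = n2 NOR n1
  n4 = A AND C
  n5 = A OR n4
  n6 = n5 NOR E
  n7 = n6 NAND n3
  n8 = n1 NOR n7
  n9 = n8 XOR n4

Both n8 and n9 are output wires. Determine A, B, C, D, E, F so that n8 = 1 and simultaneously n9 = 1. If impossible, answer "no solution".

A=0, B=0, C=0, D=0, E=0, F=1

Check with A=0, B=0, C=0, D=0, E=0, F=1:
n1 = F AND B = 1 AND 0 = 0
n2 = n1 XOR D = 0 XOR 0 = 0
n3 = n2 NOR n1 = 0 NOR 0 = 1
n4 = A AND C = 0 AND 0 = 0
n5 = A OR n4 = 0 OR 0 = 0
n6 = n5 NOR E = 0 NOR 0 = 1
n7 = n6 NAND n3 = 1 NAND 1 = 0
n8 = n1 NOR n7 = 0 NOR 0 = 1
n9 = n8 XOR n4 = 1 XOR 0 = 1
So n8 = 1 and n9 = 1.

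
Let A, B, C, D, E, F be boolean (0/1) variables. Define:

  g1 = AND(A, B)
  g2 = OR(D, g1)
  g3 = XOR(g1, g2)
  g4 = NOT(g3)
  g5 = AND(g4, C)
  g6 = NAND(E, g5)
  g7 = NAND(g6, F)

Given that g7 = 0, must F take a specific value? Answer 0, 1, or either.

1

g7 = NAND(g6, F) must be 0, so both g6 = 1 and F = 1.
g6 = NAND(E, g5) must be 1, so at least one of E, g5 is 0.
Every assignment with g7 = 0 has F = 1; there are 27 such assignment(s).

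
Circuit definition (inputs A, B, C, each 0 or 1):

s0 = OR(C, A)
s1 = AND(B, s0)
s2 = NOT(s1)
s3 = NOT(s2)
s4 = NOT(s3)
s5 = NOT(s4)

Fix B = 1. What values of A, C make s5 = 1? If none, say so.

A=0, C=1

Check with B = 1 and A=0, C=1:
s0 = OR(C, A) = OR(1, 0) = 1
s1 = AND(B, s0) = AND(1, 1) = 1
s2 = NOT(s1) = NOT 1 = 0
s3 = NOT(s2) = NOT 0 = 1
s4 = NOT(s3) = NOT 1 = 0
s5 = NOT(s4) = NOT 0 = 1
So s5 = 1.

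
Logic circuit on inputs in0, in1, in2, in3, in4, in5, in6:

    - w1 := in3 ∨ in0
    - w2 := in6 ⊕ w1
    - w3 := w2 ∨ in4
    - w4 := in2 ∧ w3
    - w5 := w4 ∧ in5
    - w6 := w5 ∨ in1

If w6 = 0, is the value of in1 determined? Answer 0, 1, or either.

w6 = w5 ∨ in1 must be 0, so both w5 = 0 and in1 = 0.
w5 = w4 ∧ in5 must be 0, so at least one of w4, in5 is 0.
Every assignment with w6 = 0 has in1 = 0; there are 52 such assignment(s).

0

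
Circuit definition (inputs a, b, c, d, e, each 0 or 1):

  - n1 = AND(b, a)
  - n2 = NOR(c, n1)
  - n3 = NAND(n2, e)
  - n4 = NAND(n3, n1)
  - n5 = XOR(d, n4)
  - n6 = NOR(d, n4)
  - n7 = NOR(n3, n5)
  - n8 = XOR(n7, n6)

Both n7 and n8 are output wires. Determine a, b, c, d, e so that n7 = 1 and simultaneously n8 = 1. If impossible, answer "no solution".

a=0, b=1, c=0, d=1, e=1

Check with a=0, b=1, c=0, d=1, e=1:
n1 = AND(b, a) = AND(1, 0) = 0
n2 = NOR(c, n1) = NOR(0, 0) = 1
n3 = NAND(n2, e) = NAND(1, 1) = 0
n4 = NAND(n3, n1) = NAND(0, 0) = 1
n5 = XOR(d, n4) = XOR(1, 1) = 0
n6 = NOR(d, n4) = NOR(1, 1) = 0
n7 = NOR(n3, n5) = NOR(0, 0) = 1
n8 = XOR(n7, n6) = XOR(1, 0) = 1
So n7 = 1 and n8 = 1.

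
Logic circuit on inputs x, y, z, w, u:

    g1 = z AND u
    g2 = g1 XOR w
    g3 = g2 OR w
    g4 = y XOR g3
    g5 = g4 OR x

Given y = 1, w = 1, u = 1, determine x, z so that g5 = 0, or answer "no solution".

x=0, z=1

g5 = g4 OR x must be 0, so both g4 = 0 and x = 0.
Check with y = 1, w = 1, u = 1 and x=0, z=1:
g1 = z AND u = 1 AND 1 = 1
g2 = g1 XOR w = 1 XOR 1 = 0
g3 = g2 OR w = 0 OR 1 = 1
g4 = y XOR g3 = 1 XOR 1 = 0
g5 = g4 OR x = 0 OR 0 = 0
So g5 = 0.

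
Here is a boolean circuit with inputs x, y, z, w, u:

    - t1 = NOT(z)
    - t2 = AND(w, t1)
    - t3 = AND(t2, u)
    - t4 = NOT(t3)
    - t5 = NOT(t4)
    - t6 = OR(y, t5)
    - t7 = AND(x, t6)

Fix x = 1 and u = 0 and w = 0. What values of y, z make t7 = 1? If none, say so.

y=1 z=0

Check with x = 1 and u = 0 and w = 0 and y=1, z=0:
t1 = NOT(z) = NOT 0 = 1
t2 = AND(w, t1) = AND(0, 1) = 0
t3 = AND(t2, u) = AND(0, 0) = 0
t4 = NOT(t3) = NOT 0 = 1
t5 = NOT(t4) = NOT 1 = 0
t6 = OR(y, t5) = OR(1, 0) = 1
t7 = AND(x, t6) = AND(1, 1) = 1
So t7 = 1.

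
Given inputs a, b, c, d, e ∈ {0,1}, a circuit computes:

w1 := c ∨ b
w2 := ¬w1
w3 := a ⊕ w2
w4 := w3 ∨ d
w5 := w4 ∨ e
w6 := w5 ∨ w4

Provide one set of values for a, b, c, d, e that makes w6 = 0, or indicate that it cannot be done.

a=0, b=1, c=1, d=0, e=0

Check with a=0, b=1, c=1, d=0, e=0:
w1 = c ∨ b = 1 ∨ 1 = 1
w2 = ¬w1 = ¬1 = 0
w3 = a ⊕ w2 = 0 ⊕ 0 = 0
w4 = w3 ∨ d = 0 ∨ 0 = 0
w5 = w4 ∨ e = 0 ∨ 0 = 0
w6 = w5 ∨ w4 = 0 ∨ 0 = 0
So w6 = 0 as required.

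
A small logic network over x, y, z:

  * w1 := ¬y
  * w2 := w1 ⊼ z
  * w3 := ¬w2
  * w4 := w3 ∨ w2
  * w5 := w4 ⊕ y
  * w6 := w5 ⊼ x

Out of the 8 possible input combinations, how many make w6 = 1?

w6 = w5 ⊼ x must be 1, so at least one of w5, x is 0.
Satisfying assignments:
  x=0, y=0, z=0
  x=0, y=0, z=1
  x=0, y=1, z=0
  x=0, y=1, z=1
  x=1, y=1, z=0
  x=1, y=1, z=1

6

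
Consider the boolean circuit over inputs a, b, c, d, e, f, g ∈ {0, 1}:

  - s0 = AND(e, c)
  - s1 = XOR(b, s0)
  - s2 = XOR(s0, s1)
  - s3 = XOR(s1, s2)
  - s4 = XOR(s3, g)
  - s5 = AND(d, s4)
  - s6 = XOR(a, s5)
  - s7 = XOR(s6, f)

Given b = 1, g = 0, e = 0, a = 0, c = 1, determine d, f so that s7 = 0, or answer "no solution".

s7 = XOR(s6, f) must be 0, so s6 and f are equal.
Check with b = 1, g = 0, e = 0, a = 0, c = 1 and d=0, f=0:
s0 = AND(e, c) = AND(0, 1) = 0
s1 = XOR(b, s0) = XOR(1, 0) = 1
s2 = XOR(s0, s1) = XOR(0, 1) = 1
s3 = XOR(s1, s2) = XOR(1, 1) = 0
s4 = XOR(s3, g) = XOR(0, 0) = 0
s5 = AND(d, s4) = AND(0, 0) = 0
s6 = XOR(a, s5) = XOR(0, 0) = 0
s7 = XOR(s6, f) = XOR(0, 0) = 0
So s7 = 0.

d=0, f=0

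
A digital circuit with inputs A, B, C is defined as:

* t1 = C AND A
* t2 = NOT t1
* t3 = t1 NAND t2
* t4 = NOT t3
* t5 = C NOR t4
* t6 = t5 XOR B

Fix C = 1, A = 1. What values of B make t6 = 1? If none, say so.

B=1

t6 = t5 XOR B must be 1, so t5 and B differ.
Check with C = 1, A = 1 and B=1:
t1 = C AND A = 1 AND 1 = 1
t2 = NOT t1 = NOT 1 = 0
t3 = t1 NAND t2 = 1 NAND 0 = 1
t4 = NOT t3 = NOT 1 = 0
t5 = C NOR t4 = 1 NOR 0 = 0
t6 = t5 XOR B = 0 XOR 1 = 1
So t6 = 1.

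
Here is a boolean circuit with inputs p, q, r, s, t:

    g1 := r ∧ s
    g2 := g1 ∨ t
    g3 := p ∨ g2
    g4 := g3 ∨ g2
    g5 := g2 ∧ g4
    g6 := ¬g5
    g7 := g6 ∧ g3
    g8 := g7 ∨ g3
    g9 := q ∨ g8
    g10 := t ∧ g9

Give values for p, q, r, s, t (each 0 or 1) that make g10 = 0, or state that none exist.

p=1 q=1 r=1 s=0 t=0

Check with p=1 q=1 r=1 s=0 t=0:
g1 = r ∧ s = 1 ∧ 0 = 0
g2 = g1 ∨ t = 0 ∨ 0 = 0
g3 = p ∨ g2 = 1 ∨ 0 = 1
g4 = g3 ∨ g2 = 1 ∨ 0 = 1
g5 = g2 ∧ g4 = 0 ∧ 1 = 0
g6 = ¬g5 = ¬0 = 1
g7 = g6 ∧ g3 = 1 ∧ 1 = 1
g8 = g7 ∨ g3 = 1 ∨ 1 = 1
g9 = q ∨ g8 = 1 ∨ 1 = 1
g10 = t ∧ g9 = 0 ∧ 1 = 0
So g10 = 0 as required.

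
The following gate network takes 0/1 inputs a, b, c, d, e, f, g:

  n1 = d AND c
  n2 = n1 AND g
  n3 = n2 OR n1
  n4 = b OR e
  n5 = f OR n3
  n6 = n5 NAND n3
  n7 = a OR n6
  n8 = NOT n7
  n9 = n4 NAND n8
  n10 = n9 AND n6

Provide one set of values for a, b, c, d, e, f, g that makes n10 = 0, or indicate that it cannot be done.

n10 = n9 AND n6 must be 0, so at least one of n9, n6 is 0.
Check with a=1, b=0, c=1, d=1, e=0, f=0, g=1:
n1 = d AND c = 1 AND 1 = 1
n2 = n1 AND g = 1 AND 1 = 1
n3 = n2 OR n1 = 1 OR 1 = 1
n4 = b OR e = 0 OR 0 = 0
n5 = f OR n3 = 0 OR 1 = 1
n6 = n5 NAND n3 = 1 NAND 1 = 0
n7 = a OR n6 = 1 OR 0 = 1
n8 = NOT n7 = NOT 1 = 0
n9 = n4 NAND n8 = 0 NAND 0 = 1
n10 = n9 AND n6 = 1 AND 0 = 0
So n10 = 0 as required.

a=1, b=0, c=1, d=1, e=0, f=0, g=1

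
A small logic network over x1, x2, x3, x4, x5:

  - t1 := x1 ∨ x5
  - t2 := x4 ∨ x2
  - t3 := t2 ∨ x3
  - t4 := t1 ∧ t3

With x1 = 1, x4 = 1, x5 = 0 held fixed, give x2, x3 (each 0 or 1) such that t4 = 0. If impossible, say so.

no solution exists

With x1 = 1, x4 = 1, x5 = 0 fixed, none of the 4 settings of x2, x3 give t4 = 0.
For example, with x2=0, x3=1:
t1 = x1 ∨ x5 = 1 ∨ 0 = 1
t2 = x4 ∨ x2 = 1 ∨ 0 = 1
t3 = t2 ∨ x3 = 1 ∨ 1 = 1
t4 = t1 ∧ t3 = 1 ∧ 1 = 1
giving t4 = 1 ≠ 0.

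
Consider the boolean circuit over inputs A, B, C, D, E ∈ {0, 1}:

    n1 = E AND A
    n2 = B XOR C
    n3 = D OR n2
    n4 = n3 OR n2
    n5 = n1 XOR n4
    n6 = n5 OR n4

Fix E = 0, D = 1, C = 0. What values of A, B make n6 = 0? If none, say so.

With E = 0, D = 1, C = 0 fixed, none of the 4 settings of A, B give n6 = 0.
For example, with A=0, B=1:
n1 = E AND A = 0 AND 0 = 0
n2 = B XOR C = 1 XOR 0 = 1
n3 = D OR n2 = 1 OR 1 = 1
n4 = n3 OR n2 = 1 OR 1 = 1
n5 = n1 XOR n4 = 0 XOR 1 = 1
n6 = n5 OR n4 = 1 OR 1 = 1
giving n6 = 1 ≠ 0.

no solution exists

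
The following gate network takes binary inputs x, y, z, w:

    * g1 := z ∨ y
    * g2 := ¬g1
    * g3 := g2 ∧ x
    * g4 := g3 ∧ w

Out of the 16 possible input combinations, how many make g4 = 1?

g4 = g3 ∧ w must be 1, so both g3 = 1 and w = 1.
g3 = g2 ∧ x must be 1, so both g2 = 1 and x = 1.
Enumerating the 16 input combinations, 1 give g4 = 1 and 15 give g4 = 0.

1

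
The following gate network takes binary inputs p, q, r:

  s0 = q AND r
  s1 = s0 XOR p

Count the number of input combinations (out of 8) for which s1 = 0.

4

s1 = s0 XOR p must be 0, so s0 and p are equal.
Enumerating the 8 input combinations, 4 give s1 = 0 and 4 give s1 = 1.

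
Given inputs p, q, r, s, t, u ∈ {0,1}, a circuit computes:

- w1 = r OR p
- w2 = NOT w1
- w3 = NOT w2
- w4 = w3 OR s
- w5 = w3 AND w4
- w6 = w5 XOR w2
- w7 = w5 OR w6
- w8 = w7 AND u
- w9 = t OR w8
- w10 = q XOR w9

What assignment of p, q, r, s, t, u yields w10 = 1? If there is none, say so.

w10 = q XOR w9 must be 1, so q and w9 differ.
Check with p=0, q=0, r=0, s=1, t=0, u=1:
w1 = r OR p = 0 OR 0 = 0
w2 = NOT w1 = NOT 0 = 1
w3 = NOT w2 = NOT 1 = 0
w4 = w3 OR s = 0 OR 1 = 1
w5 = w3 AND w4 = 0 AND 1 = 0
w6 = w5 XOR w2 = 0 XOR 1 = 1
w7 = w5 OR w6 = 0 OR 1 = 1
w8 = w7 AND u = 1 AND 1 = 1
w9 = t OR w8 = 0 OR 1 = 1
w10 = q XOR w9 = 0 XOR 1 = 1
So w10 = 1 as required.

p=0, q=0, r=0, s=1, t=0, u=1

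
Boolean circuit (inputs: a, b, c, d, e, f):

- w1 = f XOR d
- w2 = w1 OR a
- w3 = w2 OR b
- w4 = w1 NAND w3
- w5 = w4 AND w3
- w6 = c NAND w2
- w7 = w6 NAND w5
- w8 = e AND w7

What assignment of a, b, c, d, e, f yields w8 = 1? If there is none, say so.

w8 = e AND w7 must be 1, so both e = 1 and w7 = 1.
w7 = w6 NAND w5 must be 1, so at least one of w6, w5 is 0.
Check with a=0, b=0, c=1, d=1, e=1, f=0:
w1 = f XOR d = 0 XOR 1 = 1
w2 = w1 OR a = 1 OR 0 = 1
w3 = w2 OR b = 1 OR 0 = 1
w4 = w1 NAND w3 = 1 NAND 1 = 0
w5 = w4 AND w3 = 0 AND 1 = 0
w6 = c NAND w2 = 1 NAND 1 = 0
w7 = w6 NAND w5 = 0 NAND 0 = 1
w8 = e AND w7 = 1 AND 1 = 1
So w8 = 1 as required.

a=0, b=0, c=1, d=1, e=1, f=0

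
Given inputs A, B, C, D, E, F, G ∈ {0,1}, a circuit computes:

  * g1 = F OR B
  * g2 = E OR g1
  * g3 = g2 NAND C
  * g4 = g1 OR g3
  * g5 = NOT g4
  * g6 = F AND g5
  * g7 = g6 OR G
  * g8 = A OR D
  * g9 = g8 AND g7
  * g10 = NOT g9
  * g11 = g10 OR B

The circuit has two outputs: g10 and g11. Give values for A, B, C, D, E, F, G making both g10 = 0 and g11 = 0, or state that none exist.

Check with A=1, B=0, C=1, D=1, E=1, F=0, G=1:
g1 = F OR B = 0 OR 0 = 0
g2 = E OR g1 = 1 OR 0 = 1
g3 = g2 NAND C = 1 NAND 1 = 0
g4 = g1 OR g3 = 0 OR 0 = 0
g5 = NOT g4 = NOT 0 = 1
g6 = F AND g5 = 0 AND 1 = 0
g7 = g6 OR G = 0 OR 1 = 1
g8 = A OR D = 1 OR 1 = 1
g9 = g8 AND g7 = 1 AND 1 = 1
g10 = NOT g9 = NOT 1 = 0
g11 = g10 OR B = 0 OR 0 = 0
So g10 = 0 and g11 = 0.

A=1, B=0, C=1, D=1, E=1, F=0, G=1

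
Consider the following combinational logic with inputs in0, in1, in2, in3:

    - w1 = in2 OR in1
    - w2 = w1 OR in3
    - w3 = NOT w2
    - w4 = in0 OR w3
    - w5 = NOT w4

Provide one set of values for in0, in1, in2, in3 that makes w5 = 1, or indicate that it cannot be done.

w5 = NOT w4 must be 1, so w4 = 0.
w4 = in0 OR w3 must be 0, so both in0 = 0 and w3 = 0.
Check with in0=0, in1=0, in2=1, in3=0:
w1 = in2 OR in1 = 1 OR 0 = 1
w2 = w1 OR in3 = 1 OR 0 = 1
w3 = NOT w2 = NOT 1 = 0
w4 = in0 OR w3 = 0 OR 0 = 0
w5 = NOT w4 = NOT 0 = 1
So w5 = 1 as required.

in0=0, in1=0, in2=1, in3=0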